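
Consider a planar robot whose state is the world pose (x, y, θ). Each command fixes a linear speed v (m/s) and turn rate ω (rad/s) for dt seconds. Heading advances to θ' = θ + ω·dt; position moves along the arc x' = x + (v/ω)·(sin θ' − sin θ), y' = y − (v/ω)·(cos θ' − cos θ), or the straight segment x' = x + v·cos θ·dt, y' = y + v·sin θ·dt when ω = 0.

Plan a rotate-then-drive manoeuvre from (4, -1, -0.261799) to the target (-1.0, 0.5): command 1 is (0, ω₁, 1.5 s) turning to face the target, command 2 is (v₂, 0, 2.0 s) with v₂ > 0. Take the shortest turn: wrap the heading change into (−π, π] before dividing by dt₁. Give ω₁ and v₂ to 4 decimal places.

heading to target = atan2(0.5−-1, -1−4) = 2.8501
Δθ = wrap(2.8501 − -0.2618) = 3.1119; ω₁ = Δθ/dt₁ = 2.0746
distance = √((-1−4)² + (0.5−-1)²) = 5.2202; v₂ = distance/dt₂ = 2.6101

ω₁ = 2.0746, v₂ = 2.6101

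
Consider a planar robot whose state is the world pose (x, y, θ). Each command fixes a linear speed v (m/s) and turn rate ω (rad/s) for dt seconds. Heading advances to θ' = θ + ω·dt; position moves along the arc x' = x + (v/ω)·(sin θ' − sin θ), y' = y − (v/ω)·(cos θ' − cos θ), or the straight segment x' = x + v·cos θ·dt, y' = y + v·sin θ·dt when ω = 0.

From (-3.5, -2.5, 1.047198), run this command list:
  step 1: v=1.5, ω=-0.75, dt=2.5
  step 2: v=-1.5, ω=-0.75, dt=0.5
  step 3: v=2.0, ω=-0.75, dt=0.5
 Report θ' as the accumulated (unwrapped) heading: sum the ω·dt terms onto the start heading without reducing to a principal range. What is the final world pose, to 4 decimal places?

(-0.5098, -2.4915, -1.5778)

step 1: θ'=-0.8278 (R=-2.0000) → pose (-0.2951, -2.1470, -0.8278)
step 2: θ'=-1.2028 (R=2.0000) → pose (-0.6883, -1.5135, -1.2028)
step 3: θ'=-1.5778 (R=-2.6667) → pose (-0.5098, -2.4915, -1.5778)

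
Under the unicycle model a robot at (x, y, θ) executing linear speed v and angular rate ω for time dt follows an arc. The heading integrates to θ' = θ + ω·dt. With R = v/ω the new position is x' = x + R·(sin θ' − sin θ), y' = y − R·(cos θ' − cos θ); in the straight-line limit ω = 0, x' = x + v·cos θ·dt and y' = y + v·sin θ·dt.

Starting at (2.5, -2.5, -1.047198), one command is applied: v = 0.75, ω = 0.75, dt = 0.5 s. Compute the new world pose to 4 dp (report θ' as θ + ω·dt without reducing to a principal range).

(2.7433, -2.7825, -0.6722)

θ' = -1.0472 + 0.75·0.5 = -0.6722
R = v/ω = 0.75/0.75 = 1.0000
x' = 2.5 + 1.0000·(sin -0.6722 − sin -1.0472) = 2.7433
y' = -2.5 − 1.0000·(cos -0.6722 − cos -1.0472) = -2.7825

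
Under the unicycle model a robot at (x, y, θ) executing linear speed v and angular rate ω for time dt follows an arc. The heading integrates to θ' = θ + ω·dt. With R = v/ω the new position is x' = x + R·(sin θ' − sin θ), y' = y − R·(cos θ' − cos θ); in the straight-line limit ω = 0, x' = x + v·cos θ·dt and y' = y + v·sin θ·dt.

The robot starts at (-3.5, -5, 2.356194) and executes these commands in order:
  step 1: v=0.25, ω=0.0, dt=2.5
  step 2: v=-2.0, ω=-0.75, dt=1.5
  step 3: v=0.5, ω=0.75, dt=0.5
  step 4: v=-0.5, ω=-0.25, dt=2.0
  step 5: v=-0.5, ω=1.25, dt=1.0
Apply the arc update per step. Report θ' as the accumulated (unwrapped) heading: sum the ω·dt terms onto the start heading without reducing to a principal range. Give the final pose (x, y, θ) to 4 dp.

(-3.4115, -8.5153, 2.3562)

step 1: θ'=2.3562 (straight) → pose (-3.9419, -4.5581, 2.3562)
step 2: θ'=1.2312 (R=2.6667) → pose (-3.3132, -7.3320, 1.2312)
step 3: θ'=1.6062 (R=0.6667) → pose (-3.2755, -7.0863, 1.6062)
step 4: θ'=1.1062 (R=2.0000) → pose (-3.4863, -8.0532, 1.1062)
step 5: θ'=2.3562 (R=-0.4000) → pose (-3.4115, -8.5153, 2.3562)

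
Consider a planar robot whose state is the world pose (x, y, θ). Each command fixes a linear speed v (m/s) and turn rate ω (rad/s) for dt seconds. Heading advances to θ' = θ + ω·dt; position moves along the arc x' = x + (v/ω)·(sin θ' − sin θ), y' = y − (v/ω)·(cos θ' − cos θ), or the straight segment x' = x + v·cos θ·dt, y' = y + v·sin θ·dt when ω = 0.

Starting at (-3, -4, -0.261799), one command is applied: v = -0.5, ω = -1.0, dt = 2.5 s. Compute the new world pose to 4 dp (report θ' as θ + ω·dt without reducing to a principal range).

(-3.0560, -3.0527, -2.7618)

θ' = -0.2618 + -1.0·2.5 = -2.7618
R = v/ω = -0.5/-1.0 = 0.5000
x' = -3 + 0.5000·(sin -2.7618 − sin -0.2618) = -3.0560
y' = -4 − 0.5000·(cos -2.7618 − cos -0.2618) = -3.0527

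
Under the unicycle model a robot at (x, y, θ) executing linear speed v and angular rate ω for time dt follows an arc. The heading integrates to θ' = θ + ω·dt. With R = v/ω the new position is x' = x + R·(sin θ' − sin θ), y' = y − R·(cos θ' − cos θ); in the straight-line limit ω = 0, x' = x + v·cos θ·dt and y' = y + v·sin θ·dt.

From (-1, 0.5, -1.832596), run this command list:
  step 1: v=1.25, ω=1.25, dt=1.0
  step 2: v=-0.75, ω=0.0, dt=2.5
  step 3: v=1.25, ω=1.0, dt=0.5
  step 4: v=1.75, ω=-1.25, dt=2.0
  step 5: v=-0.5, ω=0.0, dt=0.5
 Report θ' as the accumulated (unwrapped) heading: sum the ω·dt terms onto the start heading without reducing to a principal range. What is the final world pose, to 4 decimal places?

step 1: θ'=-0.5826 (R=1.0000) → pose (-0.5843, -0.5939, -0.5826)
step 2: θ'=-0.5826 (straight) → pose (-2.1500, 0.4378, -0.5826)
step 3: θ'=-0.0826 (R=1.2500) → pose (-1.5653, 0.2358, -0.0826)
step 4: θ'=-2.5826 (R=-1.4000) → pose (-0.9384, -2.3463, -2.5826)
step 5: θ'=-2.5826 (straight) → pose (-0.7264, -2.2137, -2.5826)

(-0.7264, -2.2137, -2.5826)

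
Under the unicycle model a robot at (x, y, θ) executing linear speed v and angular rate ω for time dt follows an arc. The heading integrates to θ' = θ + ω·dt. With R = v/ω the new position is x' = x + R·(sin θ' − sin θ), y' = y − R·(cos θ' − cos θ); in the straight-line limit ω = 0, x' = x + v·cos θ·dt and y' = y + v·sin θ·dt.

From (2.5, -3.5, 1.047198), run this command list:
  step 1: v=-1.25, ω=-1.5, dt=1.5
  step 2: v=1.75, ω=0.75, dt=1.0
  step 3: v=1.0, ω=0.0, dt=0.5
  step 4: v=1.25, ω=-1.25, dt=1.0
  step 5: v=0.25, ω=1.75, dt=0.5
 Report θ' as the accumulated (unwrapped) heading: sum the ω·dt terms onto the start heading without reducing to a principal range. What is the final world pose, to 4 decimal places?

step 1: θ'=-1.2028 (R=0.8333) → pose (1.0008, -3.3831, -1.2028)
step 2: θ'=-0.4528 (R=2.3333) → pose (2.1571, -4.6419, -0.4528)
step 3: θ'=-0.4528 (straight) → pose (2.6067, -4.8607, -0.4528)
step 4: θ'=-1.7028 (R=-1.0000) → pose (3.1605, -5.8915, -1.7028)
step 5: θ'=-0.8278 (R=0.1429) → pose (3.1969, -6.0069, -0.8278)

(3.1969, -6.0069, -0.8278)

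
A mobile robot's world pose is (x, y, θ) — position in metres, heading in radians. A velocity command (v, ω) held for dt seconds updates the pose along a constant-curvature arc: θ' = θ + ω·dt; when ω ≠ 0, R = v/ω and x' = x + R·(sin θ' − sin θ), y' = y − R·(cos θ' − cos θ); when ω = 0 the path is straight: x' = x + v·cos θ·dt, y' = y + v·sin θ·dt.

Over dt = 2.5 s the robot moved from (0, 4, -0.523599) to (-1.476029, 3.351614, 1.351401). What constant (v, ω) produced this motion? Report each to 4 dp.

Δθ = 1.351401 − -0.523599 = 1.875000
ω = Δθ/dt = 1.875000/2.5 = 0.7500
R = Δx/(sin θ' − sin θ) = -1.0000
v = R·ω = -1.0000·0.7500 = -0.7500

v = -0.7500, ω = 0.7500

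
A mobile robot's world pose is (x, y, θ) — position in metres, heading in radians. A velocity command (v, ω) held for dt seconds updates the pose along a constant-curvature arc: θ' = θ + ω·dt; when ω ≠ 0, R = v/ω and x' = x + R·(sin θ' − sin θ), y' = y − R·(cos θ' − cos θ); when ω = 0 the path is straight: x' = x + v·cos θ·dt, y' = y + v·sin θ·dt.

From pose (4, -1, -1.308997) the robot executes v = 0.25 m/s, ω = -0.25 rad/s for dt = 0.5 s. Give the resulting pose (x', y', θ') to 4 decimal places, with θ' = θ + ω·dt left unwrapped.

(4.0247, -1.1224, -1.4340)

θ' = -1.3090 + -0.25·0.5 = -1.4340
R = v/ω = 0.25/-0.25 = -1.0000
x' = 4 + -1.0000·(sin -1.4340 − sin -1.3090) = 4.0247
y' = -1 − -1.0000·(cos -1.4340 − cos -1.3090) = -1.1224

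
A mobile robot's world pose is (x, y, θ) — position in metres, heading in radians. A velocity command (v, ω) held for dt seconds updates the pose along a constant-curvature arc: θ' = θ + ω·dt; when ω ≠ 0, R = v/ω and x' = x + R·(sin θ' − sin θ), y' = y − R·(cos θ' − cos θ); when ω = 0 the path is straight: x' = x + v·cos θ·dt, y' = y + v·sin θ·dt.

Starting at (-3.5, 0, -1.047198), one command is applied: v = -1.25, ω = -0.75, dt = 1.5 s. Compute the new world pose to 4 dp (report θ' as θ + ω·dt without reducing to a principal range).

θ' = -1.0472 + -0.75·1.5 = -2.1722
R = v/ω = -1.25/-0.75 = 1.6667
x' = -3.5 + 1.6667·(sin -2.1722 − sin -1.0472) = -3.4309
y' = 0 − 1.6667·(cos -2.1722 − cos -1.0472) = 1.7763

(-3.4309, 1.7763, -2.1722)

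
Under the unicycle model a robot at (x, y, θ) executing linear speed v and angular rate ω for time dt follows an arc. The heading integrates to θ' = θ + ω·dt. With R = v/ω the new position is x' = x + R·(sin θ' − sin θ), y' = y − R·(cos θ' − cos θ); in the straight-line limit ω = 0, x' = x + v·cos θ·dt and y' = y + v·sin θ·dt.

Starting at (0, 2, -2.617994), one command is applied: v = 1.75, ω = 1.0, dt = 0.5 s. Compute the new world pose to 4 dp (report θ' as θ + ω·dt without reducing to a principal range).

θ' = -2.6180 + 1.0·0.5 = -2.1180
R = v/ω = 1.75/1.0 = 1.7500
x' = 0 + 1.7500·(sin -2.1180 − sin -2.6180) = -0.6195
y' = 2 − 1.7500·(cos -2.1180 − cos -2.6180) = 1.3950

(-0.6195, 1.3950, -2.1180)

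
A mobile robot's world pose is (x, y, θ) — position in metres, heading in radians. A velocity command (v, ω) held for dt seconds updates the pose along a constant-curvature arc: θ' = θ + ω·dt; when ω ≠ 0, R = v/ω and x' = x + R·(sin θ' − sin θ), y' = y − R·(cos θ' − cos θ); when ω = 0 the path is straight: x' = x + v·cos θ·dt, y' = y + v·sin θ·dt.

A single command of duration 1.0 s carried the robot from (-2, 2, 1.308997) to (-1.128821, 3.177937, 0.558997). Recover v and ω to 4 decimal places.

Δθ = 0.558997 − 1.308997 = -0.750000
ω = Δθ/dt = -0.750000/1.0 = -0.7500
R = −Δy/(cos θ' − cos θ) = -2.0000
v = R·ω = -2.0000·-0.7500 = 1.5000

v = 1.5000, ω = -0.7500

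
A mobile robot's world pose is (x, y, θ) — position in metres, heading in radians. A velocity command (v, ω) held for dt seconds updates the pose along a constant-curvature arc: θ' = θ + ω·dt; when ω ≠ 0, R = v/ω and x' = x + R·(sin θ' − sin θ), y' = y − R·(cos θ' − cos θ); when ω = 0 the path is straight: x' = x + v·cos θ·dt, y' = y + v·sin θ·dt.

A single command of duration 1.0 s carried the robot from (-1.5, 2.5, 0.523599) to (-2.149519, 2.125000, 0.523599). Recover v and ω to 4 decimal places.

Δθ = 0.523599 − 0.523599 = 0.000000
ω = Δθ/dt = 0.000000/1.0 = 0.0000
ω = 0 → v = (Δx·cos θ + Δy·sin θ)/dt = -0.7500

v = -0.7500, ω = 0.0000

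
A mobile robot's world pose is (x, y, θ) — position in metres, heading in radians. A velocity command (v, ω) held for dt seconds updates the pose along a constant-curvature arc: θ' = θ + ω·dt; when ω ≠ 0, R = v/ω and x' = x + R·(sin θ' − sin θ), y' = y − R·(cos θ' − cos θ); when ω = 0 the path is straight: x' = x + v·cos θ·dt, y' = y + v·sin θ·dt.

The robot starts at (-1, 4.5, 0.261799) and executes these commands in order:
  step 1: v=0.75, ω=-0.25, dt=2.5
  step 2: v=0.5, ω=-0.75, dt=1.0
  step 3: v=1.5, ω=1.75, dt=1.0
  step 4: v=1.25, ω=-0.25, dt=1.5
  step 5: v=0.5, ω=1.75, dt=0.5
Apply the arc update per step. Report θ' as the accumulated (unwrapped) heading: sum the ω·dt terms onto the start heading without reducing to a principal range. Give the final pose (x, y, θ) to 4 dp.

step 1: θ'=-0.3632 (R=-3.0000) → pose (0.8423, 4.4065, -0.3632)
step 2: θ'=-1.1132 (R=-0.6667) → pose (1.2035, 4.0779, -1.1132)
step 3: θ'=0.6368 (R=0.8571) → pose (2.4821, 3.7674, 0.6368)
step 4: θ'=0.2618 (R=-5.0000) → pose (4.1612, 4.5770, 0.2618)
step 5: θ'=1.1368 (R=0.2857) → pose (4.3464, 4.7328, 1.1368)

(4.3464, 4.7328, 1.1368)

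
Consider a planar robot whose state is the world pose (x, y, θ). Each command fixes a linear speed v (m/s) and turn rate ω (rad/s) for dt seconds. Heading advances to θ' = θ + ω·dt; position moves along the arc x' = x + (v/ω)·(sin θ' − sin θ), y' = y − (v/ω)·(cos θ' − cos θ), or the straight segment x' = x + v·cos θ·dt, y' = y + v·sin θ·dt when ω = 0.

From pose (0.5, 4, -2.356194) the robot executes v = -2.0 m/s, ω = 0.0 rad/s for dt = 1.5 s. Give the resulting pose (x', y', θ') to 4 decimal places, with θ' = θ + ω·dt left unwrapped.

θ' = -2.3562 + 0.0·1.5 = -2.3562
ω = 0 → straight: x' = 0.5 + -2.0·cos(-2.3562)·1.5 = 2.6213
y' = 4 + -2.0·sin(-2.3562)·1.5 = 6.1213

(2.6213, 6.1213, -2.3562)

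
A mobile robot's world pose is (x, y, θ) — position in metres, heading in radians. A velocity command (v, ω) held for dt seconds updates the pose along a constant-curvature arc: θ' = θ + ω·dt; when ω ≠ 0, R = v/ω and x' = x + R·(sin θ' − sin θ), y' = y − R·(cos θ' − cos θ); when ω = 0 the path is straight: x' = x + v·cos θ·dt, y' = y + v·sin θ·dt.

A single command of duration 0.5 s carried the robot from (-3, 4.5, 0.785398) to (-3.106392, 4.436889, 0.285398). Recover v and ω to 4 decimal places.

v = -0.2500, ω = -1.0000

Δθ = 0.285398 − 0.785398 = -0.500000
ω = Δθ/dt = -0.500000/0.5 = -1.0000
R = Δx/(sin θ' − sin θ) = 0.2500
v = R·ω = 0.2500·-1.0000 = -0.2500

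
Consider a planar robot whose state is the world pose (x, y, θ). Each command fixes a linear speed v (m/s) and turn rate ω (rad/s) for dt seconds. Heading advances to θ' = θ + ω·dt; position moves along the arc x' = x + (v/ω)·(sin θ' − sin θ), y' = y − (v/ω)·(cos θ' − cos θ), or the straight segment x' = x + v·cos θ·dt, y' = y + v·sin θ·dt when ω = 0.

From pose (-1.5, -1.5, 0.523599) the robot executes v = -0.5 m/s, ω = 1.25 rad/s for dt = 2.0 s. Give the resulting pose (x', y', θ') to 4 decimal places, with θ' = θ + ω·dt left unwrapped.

(-1.3471, -2.2436, 3.0236)

θ' = 0.5236 + 1.25·2.0 = 3.0236
R = v/ω = -0.5/1.25 = -0.4000
x' = -1.5 + -0.4000·(sin 3.0236 − sin 0.5236) = -1.3471
y' = -1.5 − -0.4000·(cos 3.0236 − cos 0.5236) = -2.2436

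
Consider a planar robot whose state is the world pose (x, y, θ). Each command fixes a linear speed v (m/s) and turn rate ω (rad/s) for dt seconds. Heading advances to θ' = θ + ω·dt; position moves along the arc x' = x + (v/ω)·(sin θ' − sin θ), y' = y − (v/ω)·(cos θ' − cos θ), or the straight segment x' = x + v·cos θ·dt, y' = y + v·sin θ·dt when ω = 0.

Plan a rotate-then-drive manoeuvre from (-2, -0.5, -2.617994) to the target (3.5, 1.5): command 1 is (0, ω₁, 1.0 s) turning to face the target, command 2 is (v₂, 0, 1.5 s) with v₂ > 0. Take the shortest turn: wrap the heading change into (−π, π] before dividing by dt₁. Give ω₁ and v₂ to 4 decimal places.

heading to target = atan2(1.5−-0.5, 3.5−-2) = 0.3488
Δθ = wrap(0.3488 − -2.6180) = 2.9668; ω₁ = Δθ/dt₁ = 2.9668
distance = √((3.5−-2)² + (1.5−-0.5)²) = 5.8523; v₂ = distance/dt₂ = 3.9016

ω₁ = 2.9668, v₂ = 3.9016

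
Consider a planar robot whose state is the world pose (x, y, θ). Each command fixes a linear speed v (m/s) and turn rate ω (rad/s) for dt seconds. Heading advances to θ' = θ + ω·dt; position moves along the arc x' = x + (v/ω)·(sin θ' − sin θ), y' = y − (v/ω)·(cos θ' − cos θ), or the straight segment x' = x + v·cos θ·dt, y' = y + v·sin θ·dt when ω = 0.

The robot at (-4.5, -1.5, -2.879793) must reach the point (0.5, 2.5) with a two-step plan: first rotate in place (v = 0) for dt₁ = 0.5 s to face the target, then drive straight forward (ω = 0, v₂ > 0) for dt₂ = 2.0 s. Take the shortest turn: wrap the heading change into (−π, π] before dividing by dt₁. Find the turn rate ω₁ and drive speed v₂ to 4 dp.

ω₁ = -5.4573, v₂ = 3.2016

heading to target = atan2(2.5−-1.5, 0.5−-4.5) = 0.6747
Δθ = wrap(0.6747 − -2.8798) = -2.7287; ω₁ = Δθ/dt₁ = -5.4573
distance = √((0.5−-4.5)² + (2.5−-1.5)²) = 6.4031; v₂ = distance/dt₂ = 3.2016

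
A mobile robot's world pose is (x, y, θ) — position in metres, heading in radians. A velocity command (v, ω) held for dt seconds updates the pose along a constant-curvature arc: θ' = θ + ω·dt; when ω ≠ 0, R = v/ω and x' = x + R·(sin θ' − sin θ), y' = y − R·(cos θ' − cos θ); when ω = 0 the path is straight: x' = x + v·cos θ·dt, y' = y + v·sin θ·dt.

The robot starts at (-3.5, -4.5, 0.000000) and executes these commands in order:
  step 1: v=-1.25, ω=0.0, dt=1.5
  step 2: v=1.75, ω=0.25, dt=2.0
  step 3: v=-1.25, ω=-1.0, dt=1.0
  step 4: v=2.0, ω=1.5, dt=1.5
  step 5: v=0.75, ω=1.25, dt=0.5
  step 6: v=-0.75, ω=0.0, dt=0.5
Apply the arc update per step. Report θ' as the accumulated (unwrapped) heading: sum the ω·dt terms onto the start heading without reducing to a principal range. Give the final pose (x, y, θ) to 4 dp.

step 1: θ'=0.0000 (straight) → pose (-5.3750, -4.5000, 0.0000)
step 2: θ'=0.5000 (R=7.0000) → pose (-2.0190, -3.6431, 0.5000)
step 3: θ'=-0.5000 (R=1.2500) → pose (-3.2176, -3.6431, -0.5000)
step 4: θ'=1.7500 (R=1.3333) → pose (-1.2664, -2.2353, 1.7500)
step 5: θ'=2.3750 (R=0.6000) → pose (-1.4406, -1.9101, 2.3750)
step 6: θ'=2.3750 (straight) → pose (-1.1704, -2.1702, 2.3750)

(-1.1704, -2.1702, 2.3750)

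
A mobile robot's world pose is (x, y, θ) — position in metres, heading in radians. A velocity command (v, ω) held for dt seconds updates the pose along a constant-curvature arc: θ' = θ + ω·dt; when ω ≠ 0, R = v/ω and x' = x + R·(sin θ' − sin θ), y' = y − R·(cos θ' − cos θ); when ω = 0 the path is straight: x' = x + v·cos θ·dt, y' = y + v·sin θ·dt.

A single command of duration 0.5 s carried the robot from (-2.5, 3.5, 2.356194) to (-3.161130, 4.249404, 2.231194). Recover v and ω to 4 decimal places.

v = 2.0000, ω = -0.2500

Δθ = 2.231194 − 2.356194 = -0.125000
ω = Δθ/dt = -0.125000/0.5 = -0.2500
R = −Δy/(cos θ' − cos θ) = -8.0000
v = R·ω = -8.0000·-0.2500 = 2.0000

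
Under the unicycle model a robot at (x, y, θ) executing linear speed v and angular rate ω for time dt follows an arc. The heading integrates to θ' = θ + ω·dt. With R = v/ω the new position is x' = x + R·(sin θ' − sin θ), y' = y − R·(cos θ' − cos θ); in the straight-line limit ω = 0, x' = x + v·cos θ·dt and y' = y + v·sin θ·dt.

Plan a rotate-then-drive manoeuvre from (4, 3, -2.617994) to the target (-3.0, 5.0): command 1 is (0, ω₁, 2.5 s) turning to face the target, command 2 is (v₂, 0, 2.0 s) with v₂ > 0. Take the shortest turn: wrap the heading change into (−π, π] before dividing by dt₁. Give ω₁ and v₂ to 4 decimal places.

ω₁ = -0.3208, v₂ = 3.6401

heading to target = atan2(5−3, -3−4) = 2.8633
Δθ = wrap(2.8633 − -2.6180) = -0.8019; ω₁ = Δθ/dt₁ = -0.3208
distance = √((-3−4)² + (5−3)²) = 7.2801; v₂ = distance/dt₂ = 3.6401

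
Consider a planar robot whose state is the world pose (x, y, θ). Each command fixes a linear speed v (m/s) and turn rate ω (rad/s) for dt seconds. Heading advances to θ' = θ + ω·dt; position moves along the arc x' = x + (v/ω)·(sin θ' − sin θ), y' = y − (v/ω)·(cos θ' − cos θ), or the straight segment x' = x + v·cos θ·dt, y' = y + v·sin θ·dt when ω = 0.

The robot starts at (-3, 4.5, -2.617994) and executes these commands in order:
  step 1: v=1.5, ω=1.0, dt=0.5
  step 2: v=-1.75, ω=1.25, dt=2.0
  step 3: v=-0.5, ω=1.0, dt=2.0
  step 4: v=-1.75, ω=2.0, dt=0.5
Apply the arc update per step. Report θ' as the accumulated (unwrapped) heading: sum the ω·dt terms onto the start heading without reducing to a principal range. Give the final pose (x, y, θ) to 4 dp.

step 1: θ'=-2.1180 (R=1.5000) → pose (-3.5310, 3.9814, -2.1180)
step 2: θ'=0.3820 (R=-1.4000) → pose (-5.2485, 6.0089, 0.3820)
step 3: θ'=2.3820 (R=-0.5000) → pose (-5.4064, 5.1824, 2.3820)
step 4: θ'=3.3820 (R=-0.8750) → pose (-4.5955, 4.9670, 3.3820)

(-4.5955, 4.9670, 3.3820)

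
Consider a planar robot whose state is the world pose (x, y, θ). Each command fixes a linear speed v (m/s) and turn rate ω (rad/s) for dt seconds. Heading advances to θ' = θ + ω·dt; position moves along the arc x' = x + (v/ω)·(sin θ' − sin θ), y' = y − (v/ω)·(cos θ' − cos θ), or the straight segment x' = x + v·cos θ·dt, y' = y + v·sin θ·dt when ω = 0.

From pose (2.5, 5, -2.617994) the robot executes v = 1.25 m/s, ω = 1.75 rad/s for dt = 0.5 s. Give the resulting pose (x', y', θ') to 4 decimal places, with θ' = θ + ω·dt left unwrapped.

(2.1534, 4.5038, -1.7430)

θ' = -2.6180 + 1.75·0.5 = -1.7430
R = v/ω = 1.25/1.75 = 0.7143
x' = 2.5 + 0.7143·(sin -1.7430 − sin -2.6180) = 2.1534
y' = 5 − 0.7143·(cos -1.7430 − cos -2.6180) = 4.5038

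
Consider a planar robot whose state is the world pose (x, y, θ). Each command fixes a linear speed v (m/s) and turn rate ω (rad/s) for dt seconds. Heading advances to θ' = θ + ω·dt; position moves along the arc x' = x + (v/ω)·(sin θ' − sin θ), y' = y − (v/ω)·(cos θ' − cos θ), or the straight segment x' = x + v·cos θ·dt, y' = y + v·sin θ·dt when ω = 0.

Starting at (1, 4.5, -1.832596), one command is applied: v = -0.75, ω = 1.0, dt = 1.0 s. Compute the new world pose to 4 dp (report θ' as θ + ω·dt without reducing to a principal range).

(0.8303, 5.1988, -0.8326)

θ' = -1.8326 + 1.0·1.0 = -0.8326
R = v/ω = -0.75/1.0 = -0.7500
x' = 1 + -0.7500·(sin -0.8326 − sin -1.8326) = 0.8303
y' = 4.5 − -0.7500·(cos -0.8326 − cos -1.8326) = 5.1988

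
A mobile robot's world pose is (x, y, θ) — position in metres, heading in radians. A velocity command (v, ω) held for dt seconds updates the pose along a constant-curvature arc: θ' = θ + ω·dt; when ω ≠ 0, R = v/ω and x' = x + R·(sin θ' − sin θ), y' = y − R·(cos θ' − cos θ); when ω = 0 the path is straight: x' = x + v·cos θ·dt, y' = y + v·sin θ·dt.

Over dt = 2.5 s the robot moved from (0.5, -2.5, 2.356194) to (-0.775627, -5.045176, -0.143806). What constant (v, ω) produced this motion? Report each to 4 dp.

Δθ = -0.143806 − 2.356194 = -2.500000
ω = Δθ/dt = -2.500000/2.5 = -1.0000
R = −Δy/(cos θ' − cos θ) = 1.5000
v = R·ω = 1.5000·-1.0000 = -1.5000

v = -1.5000, ω = -1.0000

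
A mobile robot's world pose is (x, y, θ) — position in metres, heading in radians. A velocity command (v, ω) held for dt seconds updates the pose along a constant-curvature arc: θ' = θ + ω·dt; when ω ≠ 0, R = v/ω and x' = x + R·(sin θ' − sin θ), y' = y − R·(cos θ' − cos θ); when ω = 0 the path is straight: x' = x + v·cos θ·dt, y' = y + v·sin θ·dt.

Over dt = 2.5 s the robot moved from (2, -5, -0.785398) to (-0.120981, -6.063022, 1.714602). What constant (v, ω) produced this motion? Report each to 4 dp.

v = -1.2500, ω = 1.0000

Δθ = 1.714602 − -0.785398 = 2.500000
ω = Δθ/dt = 2.500000/2.5 = 1.0000
R = Δx/(sin θ' − sin θ) = -1.2500
v = R·ω = -1.2500·1.0000 = -1.2500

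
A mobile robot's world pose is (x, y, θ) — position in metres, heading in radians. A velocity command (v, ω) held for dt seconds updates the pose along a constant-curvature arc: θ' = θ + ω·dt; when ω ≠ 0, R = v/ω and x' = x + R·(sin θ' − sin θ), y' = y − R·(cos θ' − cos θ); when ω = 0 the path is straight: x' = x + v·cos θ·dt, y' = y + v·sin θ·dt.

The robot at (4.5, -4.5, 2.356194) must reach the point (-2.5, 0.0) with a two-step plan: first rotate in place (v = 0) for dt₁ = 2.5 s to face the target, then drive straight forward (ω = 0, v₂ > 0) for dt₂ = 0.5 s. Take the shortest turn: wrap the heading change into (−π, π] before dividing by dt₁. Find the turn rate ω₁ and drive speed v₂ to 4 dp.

heading to target = atan2(0−-4.5, -2.5−4.5) = 2.5703
Δθ = wrap(2.5703 − 2.3562) = 0.2141; ω₁ = Δθ/dt₁ = 0.0856
distance = √((-2.5−4.5)² + (0−-4.5)²) = 8.3217; v₂ = distance/dt₂ = 16.6433

ω₁ = 0.0856, v₂ = 16.6433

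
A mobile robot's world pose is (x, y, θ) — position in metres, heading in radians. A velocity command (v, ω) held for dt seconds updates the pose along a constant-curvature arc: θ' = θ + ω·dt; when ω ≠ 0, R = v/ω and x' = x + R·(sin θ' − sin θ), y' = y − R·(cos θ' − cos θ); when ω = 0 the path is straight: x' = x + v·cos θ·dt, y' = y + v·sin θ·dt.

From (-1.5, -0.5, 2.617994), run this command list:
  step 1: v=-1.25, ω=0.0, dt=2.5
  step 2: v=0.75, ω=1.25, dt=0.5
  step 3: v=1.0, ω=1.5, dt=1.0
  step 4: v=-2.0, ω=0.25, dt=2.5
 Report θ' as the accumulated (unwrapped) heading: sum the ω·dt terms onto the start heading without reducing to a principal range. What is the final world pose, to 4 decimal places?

(-1.4081, 1.9635, 5.3680)

step 1: θ'=2.6180 (straight) → pose (1.2063, -2.0625, 2.6180)
step 2: θ'=3.2430 (R=0.6000) → pose (0.8456, -1.9852, 3.2430)
step 3: θ'=4.7430 (R=0.6667) → pose (0.2467, -2.6688, 4.7430)
step 4: θ'=5.3680 (R=-8.0000) → pose (-1.4081, 1.9635, 5.3680)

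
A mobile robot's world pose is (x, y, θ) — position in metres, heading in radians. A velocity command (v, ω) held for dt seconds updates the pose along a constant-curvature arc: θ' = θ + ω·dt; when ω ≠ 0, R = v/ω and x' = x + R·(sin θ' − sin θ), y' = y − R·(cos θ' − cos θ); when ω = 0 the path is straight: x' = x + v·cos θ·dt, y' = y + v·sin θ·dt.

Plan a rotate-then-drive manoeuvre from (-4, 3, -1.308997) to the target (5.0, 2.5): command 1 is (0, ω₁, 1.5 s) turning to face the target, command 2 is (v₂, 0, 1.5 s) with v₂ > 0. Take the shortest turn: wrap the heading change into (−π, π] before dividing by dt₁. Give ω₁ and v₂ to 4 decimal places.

ω₁ = 0.8357, v₂ = 6.0093

heading to target = atan2(2.5−3, 5−-4) = -0.0555
Δθ = wrap(-0.0555 − -1.3090) = 1.2535; ω₁ = Δθ/dt₁ = 0.8357
distance = √((5−-4)² + (2.5−3)²) = 9.0139; v₂ = distance/dt₂ = 6.0093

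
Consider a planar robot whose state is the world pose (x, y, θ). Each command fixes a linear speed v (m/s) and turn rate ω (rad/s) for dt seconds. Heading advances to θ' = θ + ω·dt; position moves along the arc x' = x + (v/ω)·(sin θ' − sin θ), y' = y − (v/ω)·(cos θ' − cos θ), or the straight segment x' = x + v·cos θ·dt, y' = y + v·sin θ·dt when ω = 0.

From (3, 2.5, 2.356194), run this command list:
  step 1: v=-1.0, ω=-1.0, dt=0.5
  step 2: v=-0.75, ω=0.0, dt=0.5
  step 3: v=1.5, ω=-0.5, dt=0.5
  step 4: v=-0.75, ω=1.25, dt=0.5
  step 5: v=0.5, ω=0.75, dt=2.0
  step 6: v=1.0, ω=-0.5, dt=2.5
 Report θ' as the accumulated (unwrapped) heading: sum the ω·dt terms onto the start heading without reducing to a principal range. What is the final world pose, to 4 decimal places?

(0.1282, 2.3342, 2.4812)

step 1: θ'=1.8562 (R=1.0000) → pose (3.2524, 2.0744, 1.8562)
step 2: θ'=1.8562 (straight) → pose (3.3580, 1.7146, 1.8562)
step 3: θ'=1.6062 (R=-3.0000) → pose (3.2385, 2.4530, 1.6062)
step 4: θ'=2.2312 (R=-0.6000) → pose (3.3643, 2.1062, 2.2312)
step 5: θ'=3.7312 (R=0.6667) → pose (2.4671, 2.2514, 3.7312)
step 6: θ'=2.4812 (R=-2.0000) → pose (0.1282, 2.3342, 2.4812)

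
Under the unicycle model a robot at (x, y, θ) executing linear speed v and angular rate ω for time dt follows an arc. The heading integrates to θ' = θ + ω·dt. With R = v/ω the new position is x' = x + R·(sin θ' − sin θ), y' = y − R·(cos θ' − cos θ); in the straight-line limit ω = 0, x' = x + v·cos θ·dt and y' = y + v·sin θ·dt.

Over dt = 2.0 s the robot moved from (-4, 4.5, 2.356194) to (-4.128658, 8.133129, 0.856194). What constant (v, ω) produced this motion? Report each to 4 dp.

Δθ = 0.856194 − 2.356194 = -1.500000
ω = Δθ/dt = -1.500000/2.0 = -0.7500
R = −Δy/(cos θ' − cos θ) = -2.6667
v = R·ω = -2.6667·-0.7500 = 2.0000

v = 2.0000, ω = -0.7500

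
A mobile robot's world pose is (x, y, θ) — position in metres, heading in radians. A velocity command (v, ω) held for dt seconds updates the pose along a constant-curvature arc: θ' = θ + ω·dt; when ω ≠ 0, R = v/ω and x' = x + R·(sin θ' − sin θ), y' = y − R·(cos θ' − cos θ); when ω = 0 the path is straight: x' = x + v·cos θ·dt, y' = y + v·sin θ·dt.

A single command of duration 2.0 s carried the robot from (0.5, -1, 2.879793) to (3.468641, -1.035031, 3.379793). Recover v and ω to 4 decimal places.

Δθ = 3.379793 − 2.879793 = 0.500000
ω = Δθ/dt = 0.500000/2.0 = 0.2500
R = Δx/(sin θ' − sin θ) = -6.0000
v = R·ω = -6.0000·0.2500 = -1.5000

v = -1.5000, ω = 0.2500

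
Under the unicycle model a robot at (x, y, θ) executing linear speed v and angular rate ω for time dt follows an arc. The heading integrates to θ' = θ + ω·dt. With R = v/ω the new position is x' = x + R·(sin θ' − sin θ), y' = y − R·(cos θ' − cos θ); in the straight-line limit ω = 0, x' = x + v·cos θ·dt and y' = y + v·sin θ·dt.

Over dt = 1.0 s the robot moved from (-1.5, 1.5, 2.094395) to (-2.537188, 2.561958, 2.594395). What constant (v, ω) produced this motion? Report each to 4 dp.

v = 1.5000, ω = 0.5000

Δθ = 2.594395 − 2.094395 = 0.500000
ω = Δθ/dt = 0.500000/1.0 = 0.5000
R = −Δy/(cos θ' − cos θ) = 3.0000
v = R·ω = 3.0000·0.5000 = 1.5000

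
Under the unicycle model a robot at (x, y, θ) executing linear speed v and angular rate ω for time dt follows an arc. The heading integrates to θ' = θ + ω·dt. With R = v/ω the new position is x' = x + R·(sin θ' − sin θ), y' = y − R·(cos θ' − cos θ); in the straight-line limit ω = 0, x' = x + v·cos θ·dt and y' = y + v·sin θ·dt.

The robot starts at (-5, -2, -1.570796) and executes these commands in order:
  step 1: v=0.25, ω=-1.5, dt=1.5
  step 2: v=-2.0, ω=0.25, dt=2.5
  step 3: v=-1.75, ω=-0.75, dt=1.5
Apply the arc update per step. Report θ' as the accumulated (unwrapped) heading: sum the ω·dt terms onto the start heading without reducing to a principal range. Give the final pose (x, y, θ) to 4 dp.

(1.3509, -5.3327, -4.3208)

step 1: θ'=-3.8208 (R=-0.1667) → pose (-5.2714, -2.1297, -3.8208)
step 2: θ'=-3.1958 (R=-8.0000) → pose (-0.6794, -3.8933, -3.1958)
step 3: θ'=-4.3208 (R=2.3333) → pose (1.3509, -5.3327, -4.3208)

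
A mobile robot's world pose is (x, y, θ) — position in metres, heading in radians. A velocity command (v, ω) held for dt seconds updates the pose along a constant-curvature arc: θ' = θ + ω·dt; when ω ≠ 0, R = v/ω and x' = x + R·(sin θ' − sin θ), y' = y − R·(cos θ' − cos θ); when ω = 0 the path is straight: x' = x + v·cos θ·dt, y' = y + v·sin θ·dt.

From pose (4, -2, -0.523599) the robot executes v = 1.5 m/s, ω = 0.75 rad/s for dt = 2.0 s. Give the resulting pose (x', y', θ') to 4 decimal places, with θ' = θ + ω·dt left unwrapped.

(6.6570, -1.3880, 0.9764)

θ' = -0.5236 + 0.75·2.0 = 0.9764
R = v/ω = 1.5/0.75 = 2.0000
x' = 4 + 2.0000·(sin 0.9764 − sin -0.5236) = 6.6570
y' = -2 − 2.0000·(cos 0.9764 − cos -0.5236) = -1.3880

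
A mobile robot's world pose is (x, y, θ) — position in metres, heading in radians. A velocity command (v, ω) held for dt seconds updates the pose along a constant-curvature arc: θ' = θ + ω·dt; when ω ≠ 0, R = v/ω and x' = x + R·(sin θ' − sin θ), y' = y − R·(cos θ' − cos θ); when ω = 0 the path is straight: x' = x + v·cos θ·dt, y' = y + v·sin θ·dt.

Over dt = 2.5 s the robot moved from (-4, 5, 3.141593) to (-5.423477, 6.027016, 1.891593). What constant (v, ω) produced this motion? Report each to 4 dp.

v = 0.7500, ω = -0.5000

Δθ = 1.891593 − 3.141593 = -1.250000
ω = Δθ/dt = -1.250000/2.5 = -0.5000
R = Δx/(sin θ' − sin θ) = -1.5000
v = R·ω = -1.5000·-0.5000 = 0.7500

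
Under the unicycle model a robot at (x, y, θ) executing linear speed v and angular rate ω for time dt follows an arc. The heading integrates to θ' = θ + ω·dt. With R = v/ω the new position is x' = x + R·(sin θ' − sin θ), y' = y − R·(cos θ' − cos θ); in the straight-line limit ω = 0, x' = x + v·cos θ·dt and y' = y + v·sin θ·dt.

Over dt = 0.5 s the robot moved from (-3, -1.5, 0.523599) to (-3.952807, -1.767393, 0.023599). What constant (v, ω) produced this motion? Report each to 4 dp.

v = -2.0000, ω = -1.0000

Δθ = 0.023599 − 0.523599 = -0.500000
ω = Δθ/dt = -0.500000/0.5 = -1.0000
R = Δx/(sin θ' − sin θ) = 2.0000
v = R·ω = 2.0000·-1.0000 = -2.0000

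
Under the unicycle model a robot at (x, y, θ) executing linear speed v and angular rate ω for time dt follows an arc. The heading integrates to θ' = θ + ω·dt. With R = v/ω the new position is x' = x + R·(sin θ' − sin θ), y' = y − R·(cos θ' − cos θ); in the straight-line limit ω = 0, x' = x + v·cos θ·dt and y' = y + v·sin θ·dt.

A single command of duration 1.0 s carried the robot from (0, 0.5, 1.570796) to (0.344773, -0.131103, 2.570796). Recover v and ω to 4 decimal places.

Δθ = 2.570796 − 1.570796 = 1.000000
ω = Δθ/dt = 1.000000/1.0 = 1.0000
R = −Δy/(cos θ' − cos θ) = -0.7500
v = R·ω = -0.7500·1.0000 = -0.7500

v = -0.7500, ω = 1.0000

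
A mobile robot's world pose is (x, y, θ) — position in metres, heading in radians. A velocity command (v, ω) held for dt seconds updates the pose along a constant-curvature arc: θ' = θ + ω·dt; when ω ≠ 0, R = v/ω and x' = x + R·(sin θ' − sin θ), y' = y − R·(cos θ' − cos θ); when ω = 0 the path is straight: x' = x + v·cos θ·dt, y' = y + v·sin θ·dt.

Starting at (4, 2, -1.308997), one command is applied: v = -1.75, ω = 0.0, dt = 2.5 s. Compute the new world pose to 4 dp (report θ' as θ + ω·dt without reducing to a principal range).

θ' = -1.3090 + 0.0·2.5 = -1.3090
ω = 0 → straight: x' = 4 + -1.75·cos(-1.3090)·2.5 = 2.8677
y' = 2 + -1.75·sin(-1.3090)·2.5 = 6.2259

(2.8677, 6.2259, -1.3090)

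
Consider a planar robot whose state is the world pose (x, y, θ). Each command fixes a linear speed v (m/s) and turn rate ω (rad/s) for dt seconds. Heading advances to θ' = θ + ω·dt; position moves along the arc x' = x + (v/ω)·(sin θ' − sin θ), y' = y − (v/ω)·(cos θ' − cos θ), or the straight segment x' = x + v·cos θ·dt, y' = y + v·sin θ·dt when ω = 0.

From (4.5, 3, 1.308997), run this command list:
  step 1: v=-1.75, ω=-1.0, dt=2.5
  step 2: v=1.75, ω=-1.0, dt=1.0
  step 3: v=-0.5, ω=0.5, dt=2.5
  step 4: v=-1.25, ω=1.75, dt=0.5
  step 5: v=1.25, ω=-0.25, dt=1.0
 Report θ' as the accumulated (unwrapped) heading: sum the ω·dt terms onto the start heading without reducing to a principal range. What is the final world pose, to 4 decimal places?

step 1: θ'=-1.1910 (R=1.7500) → pose (1.1843, 2.8042, -1.1910)
step 2: θ'=-2.1910 (R=-1.7500) → pose (0.9831, 1.1383, -2.1910)
step 3: θ'=-0.9410 (R=-1.0000) → pose (0.9775, 2.3085, -0.9410)
step 4: θ'=-0.0660 (R=-0.7143) → pose (0.4474, 2.6005, -0.0660)
step 5: θ'=-0.3160 (R=-5.0000) → pose (1.6714, 2.3638, -0.3160)

(1.6714, 2.3638, -0.3160)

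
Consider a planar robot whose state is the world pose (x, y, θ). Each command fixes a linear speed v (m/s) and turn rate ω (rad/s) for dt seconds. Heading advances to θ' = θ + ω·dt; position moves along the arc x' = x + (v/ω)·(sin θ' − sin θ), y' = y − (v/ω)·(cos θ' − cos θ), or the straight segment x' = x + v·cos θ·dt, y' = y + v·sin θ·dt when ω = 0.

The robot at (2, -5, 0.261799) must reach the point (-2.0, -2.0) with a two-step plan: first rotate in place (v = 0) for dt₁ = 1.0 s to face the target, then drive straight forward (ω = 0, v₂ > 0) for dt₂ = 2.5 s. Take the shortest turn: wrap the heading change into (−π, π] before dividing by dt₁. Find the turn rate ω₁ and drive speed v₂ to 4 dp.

heading to target = atan2(-2−-5, -2−2) = 2.4981
Δθ = wrap(2.4981 − 0.2618) = 2.2363; ω₁ = Δθ/dt₁ = 2.2363
distance = √((-2−2)² + (-2−-5)²) = 5.0000; v₂ = distance/dt₂ = 2.0000

ω₁ = 2.2363, v₂ = 2.0000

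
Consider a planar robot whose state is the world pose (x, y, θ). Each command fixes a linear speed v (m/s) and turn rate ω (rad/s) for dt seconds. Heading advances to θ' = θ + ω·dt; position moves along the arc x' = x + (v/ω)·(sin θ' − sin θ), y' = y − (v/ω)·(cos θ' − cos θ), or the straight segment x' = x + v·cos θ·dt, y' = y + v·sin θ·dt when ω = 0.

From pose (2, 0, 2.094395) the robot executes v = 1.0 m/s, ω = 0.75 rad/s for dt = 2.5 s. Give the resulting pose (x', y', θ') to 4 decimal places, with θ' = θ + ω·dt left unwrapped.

θ' = 2.0944 + 0.75·2.5 = 3.9694
R = v/ω = 1.0/0.75 = 1.3333
x' = 2 + 1.3333·(sin 3.9694 − sin 2.0944) = -0.1366
y' = 0 − 1.3333·(cos 3.9694 − cos 2.0944) = 0.2353

(-0.1366, 0.2353, 3.9694)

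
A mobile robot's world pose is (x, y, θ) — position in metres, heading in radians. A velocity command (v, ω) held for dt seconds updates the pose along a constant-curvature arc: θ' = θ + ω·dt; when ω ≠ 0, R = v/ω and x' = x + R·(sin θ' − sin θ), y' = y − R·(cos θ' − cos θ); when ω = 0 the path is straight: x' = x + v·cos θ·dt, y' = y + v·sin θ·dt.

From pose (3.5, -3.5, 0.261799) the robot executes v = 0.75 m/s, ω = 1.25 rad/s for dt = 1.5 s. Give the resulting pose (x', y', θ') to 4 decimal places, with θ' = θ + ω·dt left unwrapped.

θ' = 0.2618 + 1.25·1.5 = 2.1368
R = v/ω = 0.75/1.25 = 0.6000
x' = 3.5 + 0.6000·(sin 2.1368 − sin 0.2618) = 3.8511
y' = -3.5 − 0.6000·(cos 2.1368 − cos 0.2618) = -2.5987

(3.8511, -2.5987, 2.1368)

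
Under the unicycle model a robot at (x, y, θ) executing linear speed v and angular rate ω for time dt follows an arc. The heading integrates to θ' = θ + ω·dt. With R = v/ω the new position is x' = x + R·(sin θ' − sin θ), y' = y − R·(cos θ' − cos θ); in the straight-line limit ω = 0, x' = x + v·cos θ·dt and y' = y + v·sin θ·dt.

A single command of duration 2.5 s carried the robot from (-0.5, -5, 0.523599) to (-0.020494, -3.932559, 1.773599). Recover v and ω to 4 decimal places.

Δθ = 1.773599 − 0.523599 = 1.250000
ω = Δθ/dt = 1.250000/2.5 = 0.5000
R = −Δy/(cos θ' − cos θ) = 1.0000
v = R·ω = 1.0000·0.5000 = 0.5000

v = 0.5000, ω = 0.5000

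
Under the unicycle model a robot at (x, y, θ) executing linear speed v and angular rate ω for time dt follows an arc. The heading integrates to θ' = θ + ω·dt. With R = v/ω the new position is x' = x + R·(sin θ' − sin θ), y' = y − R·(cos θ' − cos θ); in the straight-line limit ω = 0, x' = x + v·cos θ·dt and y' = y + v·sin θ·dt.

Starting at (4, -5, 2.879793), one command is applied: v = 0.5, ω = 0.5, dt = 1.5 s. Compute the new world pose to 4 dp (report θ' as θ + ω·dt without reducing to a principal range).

(3.2721, -5.0827, 3.6298)

θ' = 2.8798 + 0.5·1.5 = 3.6298
R = v/ω = 0.5/0.5 = 1.0000
x' = 4 + 1.0000·(sin 3.6298 − sin 2.8798) = 3.2721
y' = -5 − 1.0000·(cos 3.6298 − cos 2.8798) = -5.0827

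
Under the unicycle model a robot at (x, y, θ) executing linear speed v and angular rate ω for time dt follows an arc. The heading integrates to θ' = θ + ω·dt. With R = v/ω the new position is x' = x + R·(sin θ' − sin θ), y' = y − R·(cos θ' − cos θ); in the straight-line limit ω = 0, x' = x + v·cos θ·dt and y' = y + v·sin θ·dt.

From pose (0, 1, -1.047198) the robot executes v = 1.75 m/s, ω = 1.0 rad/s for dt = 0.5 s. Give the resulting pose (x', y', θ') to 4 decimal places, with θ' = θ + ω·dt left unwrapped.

θ' = -1.0472 + 1.0·0.5 = -0.5472
R = v/ω = 1.75/1.0 = 1.7500
x' = 0 + 1.7500·(sin -0.5472 − sin -1.0472) = 0.6050
y' = 1 − 1.7500·(cos -0.5472 − cos -1.0472) = 0.3805

(0.6050, 0.3805, -0.5472)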